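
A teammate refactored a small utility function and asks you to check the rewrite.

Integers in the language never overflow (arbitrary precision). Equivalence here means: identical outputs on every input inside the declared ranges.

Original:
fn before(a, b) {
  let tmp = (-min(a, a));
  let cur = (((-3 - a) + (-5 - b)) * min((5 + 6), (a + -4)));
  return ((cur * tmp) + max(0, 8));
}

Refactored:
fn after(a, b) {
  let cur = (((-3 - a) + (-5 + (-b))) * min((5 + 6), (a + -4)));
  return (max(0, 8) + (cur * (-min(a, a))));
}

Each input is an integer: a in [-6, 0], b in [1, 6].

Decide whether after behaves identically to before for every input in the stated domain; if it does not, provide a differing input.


The two are interchangeable: local variable names differ, and statement counts differ, and arithmetic usage differs, and every declared input agrees.
As a probe, take a=-1, b=6: before runs tmp=1, then cur=65, then returns 73; after runs cur=65, then returns 73; both end at 73.
An exhaustive pass over the 42 declared inputs shows identical outputs.
verdict: equivalent


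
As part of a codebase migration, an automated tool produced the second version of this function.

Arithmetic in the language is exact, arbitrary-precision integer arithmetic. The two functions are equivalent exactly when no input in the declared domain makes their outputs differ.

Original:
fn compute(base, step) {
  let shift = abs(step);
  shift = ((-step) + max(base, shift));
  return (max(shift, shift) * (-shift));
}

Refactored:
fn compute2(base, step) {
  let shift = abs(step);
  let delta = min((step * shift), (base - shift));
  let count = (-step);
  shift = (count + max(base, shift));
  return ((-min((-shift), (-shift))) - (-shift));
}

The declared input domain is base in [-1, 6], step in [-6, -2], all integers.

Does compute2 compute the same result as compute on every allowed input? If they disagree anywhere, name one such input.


Evaluate both at base=-1, step=-6.
compute: shift = 6; shift = 12; return -144
compute2: shift = 6; delta = -36; count = 6; shift = 12; return 24
-144 vs 24 — the two versions disagree here.
verdict: not equivalent; witness: base=-1, step=-6


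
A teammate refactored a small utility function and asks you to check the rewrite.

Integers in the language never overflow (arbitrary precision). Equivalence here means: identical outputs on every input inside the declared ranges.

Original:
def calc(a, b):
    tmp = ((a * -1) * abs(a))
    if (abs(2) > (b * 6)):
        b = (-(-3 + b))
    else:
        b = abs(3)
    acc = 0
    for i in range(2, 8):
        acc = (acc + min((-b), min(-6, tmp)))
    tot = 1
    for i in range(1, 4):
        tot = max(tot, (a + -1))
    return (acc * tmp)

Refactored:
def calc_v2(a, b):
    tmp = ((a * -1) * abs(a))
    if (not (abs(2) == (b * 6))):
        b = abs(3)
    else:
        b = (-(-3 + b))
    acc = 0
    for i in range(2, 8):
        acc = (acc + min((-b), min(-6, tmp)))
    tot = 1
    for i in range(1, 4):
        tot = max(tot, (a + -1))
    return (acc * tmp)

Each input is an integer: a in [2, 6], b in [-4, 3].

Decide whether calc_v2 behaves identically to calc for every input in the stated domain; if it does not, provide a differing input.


Evaluate both at a=2, b=-4.
calc: tmp=-4, then (abs(2) > (b * 6)) is true, then b=7, then acc=0, then (i=2), then acc=-7, then (i=3), then acc=-14, then (i=4), then acc=-21, then (i=5), then acc=-28, then (i=6), then acc=-35, then (i=7), then acc=-42, then tot=1, then (i=1), then tot=1, then (i=2), then tot=1, then (i=3), then tot=1, then returns 168
calc_v2: tmp=-4, then (not (abs(2) == (b * 6))) is true, then b=3, then acc=0, then (i=2), then acc=-6, then (i=3), then acc=-12, then (i=4), then acc=-18, then (i=5), then acc=-24, then (i=6), then acc=-30, then (i=7), then acc=-36, then tot=1, then (i=1), then tot=1, then (i=2), then tot=1, then (i=3), then tot=1, then returns 144
168 vs 144 — the two versions disagree here.
verdict: not equivalent; witness: a=2, b=-4


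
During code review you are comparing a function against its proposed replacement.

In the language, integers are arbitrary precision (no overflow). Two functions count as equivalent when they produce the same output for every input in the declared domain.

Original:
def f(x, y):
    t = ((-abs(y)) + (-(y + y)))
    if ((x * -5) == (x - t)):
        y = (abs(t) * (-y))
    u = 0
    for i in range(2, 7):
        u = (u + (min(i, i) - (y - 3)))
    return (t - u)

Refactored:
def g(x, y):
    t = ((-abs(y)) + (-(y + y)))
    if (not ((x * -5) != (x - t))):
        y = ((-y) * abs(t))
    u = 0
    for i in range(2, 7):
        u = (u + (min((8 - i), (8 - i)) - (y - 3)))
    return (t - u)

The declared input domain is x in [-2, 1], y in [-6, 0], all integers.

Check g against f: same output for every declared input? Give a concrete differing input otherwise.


Reading the diff, among the changes: arithmetic usage differs, constant usage differs, comparison usage differs, boolean connective usage differs.
Tracing x=0, y=-6: f: t = 6; ((x * -5) == (x - t)) -> false; u = 0; [i=2]; u = 11; [i=3]; u = 23; [i=4]; u = 36; [i=5]; u = 50; [i=6]; u = 65; return -59 | g: t = 6; (not ((x * -5) != (x - t))) -> false; u = 0; [i=2]; u = 15; [i=3]; u = 29; [i=4]; u = 42; [i=5]; u = 54; [i=6]; u = 65; return -59 — matching result -59.
An exhaustive pass over the 28 declared inputs shows identical outputs.
verdict: equivalent


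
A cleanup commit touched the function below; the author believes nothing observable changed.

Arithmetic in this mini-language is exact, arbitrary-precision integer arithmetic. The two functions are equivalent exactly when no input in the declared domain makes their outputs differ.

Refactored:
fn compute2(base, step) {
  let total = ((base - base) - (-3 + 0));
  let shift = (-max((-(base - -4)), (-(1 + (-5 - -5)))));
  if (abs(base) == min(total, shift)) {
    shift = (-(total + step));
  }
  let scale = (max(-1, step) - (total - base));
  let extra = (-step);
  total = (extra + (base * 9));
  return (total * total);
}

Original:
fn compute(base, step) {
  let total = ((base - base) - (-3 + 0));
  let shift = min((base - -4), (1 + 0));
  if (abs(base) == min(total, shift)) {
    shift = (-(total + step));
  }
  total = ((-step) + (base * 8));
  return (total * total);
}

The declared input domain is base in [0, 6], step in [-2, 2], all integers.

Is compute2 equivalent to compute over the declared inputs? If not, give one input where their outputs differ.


There is a counterexample at base=1, step=-2: 100 on one side, 121 on the other.
compute: total becomes 3; next shift becomes 1; next (abs(base) == min(total, shift)) evaluates to true; next shift becomes -1; next total becomes 10; next final value 100
compute2: total becomes 3; next shift becomes 1; next (abs(base) == min(total, shift)) evaluates to true; next shift becomes -1; next scale becomes -3; next extra becomes 2; next total becomes 11; next final value 121
verdict: not equivalent; witness: base=1, step=-2


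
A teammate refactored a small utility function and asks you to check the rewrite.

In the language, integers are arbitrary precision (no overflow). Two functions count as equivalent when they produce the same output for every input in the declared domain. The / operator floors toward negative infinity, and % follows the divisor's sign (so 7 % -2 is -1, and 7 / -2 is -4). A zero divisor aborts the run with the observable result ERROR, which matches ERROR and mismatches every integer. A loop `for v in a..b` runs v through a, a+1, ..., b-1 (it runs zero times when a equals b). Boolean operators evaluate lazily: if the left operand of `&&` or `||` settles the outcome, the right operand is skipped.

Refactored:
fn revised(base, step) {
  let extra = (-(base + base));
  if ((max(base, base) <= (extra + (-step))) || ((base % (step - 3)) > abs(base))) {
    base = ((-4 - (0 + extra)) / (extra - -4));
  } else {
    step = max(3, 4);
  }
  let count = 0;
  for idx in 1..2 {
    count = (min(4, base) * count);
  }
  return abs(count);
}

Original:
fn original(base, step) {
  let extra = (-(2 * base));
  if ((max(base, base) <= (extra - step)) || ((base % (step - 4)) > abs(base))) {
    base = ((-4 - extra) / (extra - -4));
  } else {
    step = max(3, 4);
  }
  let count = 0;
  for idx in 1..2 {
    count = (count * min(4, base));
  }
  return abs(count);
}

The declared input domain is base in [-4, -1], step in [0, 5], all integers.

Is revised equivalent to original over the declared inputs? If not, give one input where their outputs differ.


Take base=-1, step=4.
original: extra := 2 | divide-by-zero, output ERROR
revised: extra := 2 | ((max(base, base) <= (extra + (-step))) || ((base % (step - 3)) > abs(base))): false | step := 4 | count := 0 | iter idx=1: | count := 0 | result 0
ERROR vs 0 — the two versions disagree here.
verdict: not equivalent; witness: base=-1, step=4


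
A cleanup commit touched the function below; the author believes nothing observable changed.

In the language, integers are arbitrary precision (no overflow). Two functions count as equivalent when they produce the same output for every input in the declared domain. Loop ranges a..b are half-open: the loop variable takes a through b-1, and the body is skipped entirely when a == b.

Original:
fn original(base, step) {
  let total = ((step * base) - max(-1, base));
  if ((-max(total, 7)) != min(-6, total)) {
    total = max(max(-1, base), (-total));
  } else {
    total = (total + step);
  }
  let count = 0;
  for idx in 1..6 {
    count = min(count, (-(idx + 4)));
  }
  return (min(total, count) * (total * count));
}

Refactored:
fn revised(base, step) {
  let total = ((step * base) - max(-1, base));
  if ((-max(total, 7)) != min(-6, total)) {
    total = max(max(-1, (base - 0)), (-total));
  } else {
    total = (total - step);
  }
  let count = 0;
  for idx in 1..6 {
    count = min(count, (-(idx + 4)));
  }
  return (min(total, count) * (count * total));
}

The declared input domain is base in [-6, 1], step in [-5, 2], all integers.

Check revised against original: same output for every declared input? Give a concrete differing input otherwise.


Evaluate both at base=-4, step=2.
original: total = -7; ((-max(total, 7)) != min(-6, total)) -> false; total = -5; count = 0; [idx=1]; count = -5; [idx=2]; count = -6; [idx=3]; count = -7; [idx=4]; count = -8; [idx=5]; count = -9; return -405
revised: total = -7; ((-max(total, 7)) != min(-6, total)) -> false; total = -9; count = 0; [idx=1]; count = -5; [idx=2]; count = -6; [idx=3]; count = -7; [idx=4]; count = -8; [idx=5]; count = -9; return -729
-405 against -729: the behavior changed.
verdict: not equivalent; witness: base=-4, step=2


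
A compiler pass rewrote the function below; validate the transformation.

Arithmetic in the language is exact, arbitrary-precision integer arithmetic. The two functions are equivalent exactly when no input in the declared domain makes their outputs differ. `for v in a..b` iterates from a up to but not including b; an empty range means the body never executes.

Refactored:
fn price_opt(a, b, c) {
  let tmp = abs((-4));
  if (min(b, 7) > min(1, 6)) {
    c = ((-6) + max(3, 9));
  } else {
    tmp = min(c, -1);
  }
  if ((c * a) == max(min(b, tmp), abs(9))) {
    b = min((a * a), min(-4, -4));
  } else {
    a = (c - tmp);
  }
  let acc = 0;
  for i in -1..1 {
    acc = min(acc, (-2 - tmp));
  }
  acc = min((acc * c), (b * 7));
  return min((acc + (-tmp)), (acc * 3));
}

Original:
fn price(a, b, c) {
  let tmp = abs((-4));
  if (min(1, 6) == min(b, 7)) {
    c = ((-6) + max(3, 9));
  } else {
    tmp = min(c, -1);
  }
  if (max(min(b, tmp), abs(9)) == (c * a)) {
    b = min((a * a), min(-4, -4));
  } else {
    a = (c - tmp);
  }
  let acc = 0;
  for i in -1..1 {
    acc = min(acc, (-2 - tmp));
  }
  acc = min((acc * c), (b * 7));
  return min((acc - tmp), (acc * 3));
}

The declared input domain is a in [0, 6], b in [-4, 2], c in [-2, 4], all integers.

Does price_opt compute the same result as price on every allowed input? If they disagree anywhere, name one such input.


These are not equivalent — on a=0, b=1, c=-2 the outputs split (-54 vs 0).
price: tmp = 4; (min(1, 6) == min(b, 7)) -> true; c = 3; (max(min(b, tmp), abs(9)) == (c * a)) -> false; a = -1; acc = 0; [i=-1]; acc = -6; [i=0]; acc = -6; acc = -18; return -54
price_opt: tmp = 4; (min(b, 7) > min(1, 6)) -> false; tmp = -2; ((c * a) == max(min(b, tmp), abs(9))) -> false; a = 0; acc = 0; [i=-1]; acc = 0; [i=0]; acc = 0; acc = 0; return 0
verdict: not equivalent; witness: a=0, b=1, c=-2


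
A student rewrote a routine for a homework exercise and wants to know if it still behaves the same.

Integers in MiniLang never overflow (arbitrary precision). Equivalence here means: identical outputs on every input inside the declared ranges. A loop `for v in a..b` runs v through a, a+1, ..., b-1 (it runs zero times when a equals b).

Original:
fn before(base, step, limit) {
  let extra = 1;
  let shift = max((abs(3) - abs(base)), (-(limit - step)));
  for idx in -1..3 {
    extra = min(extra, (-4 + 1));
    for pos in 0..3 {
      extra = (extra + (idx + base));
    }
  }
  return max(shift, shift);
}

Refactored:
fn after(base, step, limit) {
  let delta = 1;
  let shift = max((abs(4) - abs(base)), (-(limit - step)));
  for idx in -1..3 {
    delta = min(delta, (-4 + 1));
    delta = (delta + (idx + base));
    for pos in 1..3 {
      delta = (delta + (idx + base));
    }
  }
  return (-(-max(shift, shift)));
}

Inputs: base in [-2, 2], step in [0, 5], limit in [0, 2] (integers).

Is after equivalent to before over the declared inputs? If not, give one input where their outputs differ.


The rewrite breaks on base=-2, step=0, limit=0, where the results are 1 and 2.
before: extra = 1; shift = 1; [idx=-1]; extra = -3; [pos=0]; extra = -6; [pos=1]; extra = -9; [pos=2]; extra = -12; [idx=0]; extra = -12; [pos=0]; extra = -14; [pos=1]; extra = -16; [pos=2]; extra = -18; [idx=1]; extra = -18; [pos=0]; extra = -19; [pos=1]; extra = -20; [pos=2]; extra = -21; [idx=2]; extra = -21; [pos=0]; extra = -21; [pos=1]; extra = -21; [pos=2]; extra = -21; return 1
after: delta = 1; shift = 2; [idx=-1]; delta = -3; delta = -6; [pos=1]; delta = -9; [pos=2]; delta = -12; [idx=0]; delta = -12; delta = -14; [pos=1]; delta = -16; [pos=2]; delta = -18; [idx=1]; delta = -18; delta = -19; [pos=1]; delta = -20; [pos=2]; delta = -21; [idx=2]; delta = -21; delta = -21; [pos=1]; delta = -21; [pos=2]; delta = -21; return 2
verdict: not equivalent; witness: base=-2, step=0, limit=0


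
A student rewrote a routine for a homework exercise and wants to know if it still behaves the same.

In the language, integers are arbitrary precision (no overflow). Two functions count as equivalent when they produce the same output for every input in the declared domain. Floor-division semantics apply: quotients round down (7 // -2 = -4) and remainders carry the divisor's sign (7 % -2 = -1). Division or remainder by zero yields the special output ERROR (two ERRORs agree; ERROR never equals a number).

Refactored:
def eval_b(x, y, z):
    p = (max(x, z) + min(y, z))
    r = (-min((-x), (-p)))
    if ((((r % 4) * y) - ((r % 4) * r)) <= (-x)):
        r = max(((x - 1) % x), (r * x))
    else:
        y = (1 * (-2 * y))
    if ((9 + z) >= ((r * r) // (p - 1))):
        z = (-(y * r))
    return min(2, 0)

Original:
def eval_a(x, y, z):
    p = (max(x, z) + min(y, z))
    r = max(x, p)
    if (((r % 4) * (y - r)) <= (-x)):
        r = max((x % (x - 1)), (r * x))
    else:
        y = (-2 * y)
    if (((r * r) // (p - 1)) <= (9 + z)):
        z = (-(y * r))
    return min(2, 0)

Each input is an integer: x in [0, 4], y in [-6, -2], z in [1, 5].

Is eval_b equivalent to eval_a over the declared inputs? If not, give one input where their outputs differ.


The rewrite breaks on x=0, y=-6, z=1, where the results are 0 and ERROR.
eval_a: p := -5 | r := 0 | (((r % 4) * (y - r)) <= (-x)): true | r := 0 | (((r * r) // (p - 1)) <= (9 + z)): true | z := 0 | result 0
eval_b: p := -5 | r := 0 | ((((r % 4) * y) - ((r % 4) * r)) <= (-x)): true | divide-by-zero, output ERROR
verdict: not equivalent; witness: x=0, y=-6, z=1


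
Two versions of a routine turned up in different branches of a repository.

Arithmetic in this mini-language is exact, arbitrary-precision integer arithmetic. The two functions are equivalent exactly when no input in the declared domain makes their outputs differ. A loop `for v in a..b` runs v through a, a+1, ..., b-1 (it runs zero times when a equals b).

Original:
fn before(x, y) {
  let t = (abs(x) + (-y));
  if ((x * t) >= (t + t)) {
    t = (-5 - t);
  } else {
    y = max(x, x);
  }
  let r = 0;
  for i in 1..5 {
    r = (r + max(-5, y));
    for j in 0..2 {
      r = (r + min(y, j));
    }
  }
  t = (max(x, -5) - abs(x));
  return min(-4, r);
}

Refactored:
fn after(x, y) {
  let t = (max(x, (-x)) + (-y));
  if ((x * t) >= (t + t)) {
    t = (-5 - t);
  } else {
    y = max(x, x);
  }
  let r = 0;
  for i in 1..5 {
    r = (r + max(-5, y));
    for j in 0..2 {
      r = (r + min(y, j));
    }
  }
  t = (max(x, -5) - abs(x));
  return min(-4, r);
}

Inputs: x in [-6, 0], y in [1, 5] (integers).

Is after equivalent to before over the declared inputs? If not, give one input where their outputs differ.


Behavior is preserved: although min/max/abs usage differs, the outputs never diverge.
Spot check at x=-3, y=4 — before: t = -1; ((x * t) >= (t + t)) -> true; t = -4; r = 0; [i=1]; r = 4; [j=0]; r = 4; [j=1]; r = 5; [i=2]; r = 9; [j=0]; r = 9; [j=1]; r = 10; [i=3]; r = 14; [j=0]; r = 14; [j=1]; r = 15; [i=4]; r = 19; [j=0]; r = 19; [j=1]; r = 20; t = -6; return -4. after: t = -1; ((x * t) >= (t + t)) -> true; t = -4; r = 0; [i=1]; r = 4; [j=0]; r = 4; [j=1]; r = 5; [i=2]; r = 9; [j=0]; r = 9; [j=1]; r = 10; [i=3]; r = 14; [j=0]; r = 14; [j=1]; r = 15; [i=4]; r = 19; [j=0]; r = 19; [j=1]; r = 20; t = -6; return -4. Both give -4.
Across all 35 domain points the two functions coincide.
verdict: equivalent


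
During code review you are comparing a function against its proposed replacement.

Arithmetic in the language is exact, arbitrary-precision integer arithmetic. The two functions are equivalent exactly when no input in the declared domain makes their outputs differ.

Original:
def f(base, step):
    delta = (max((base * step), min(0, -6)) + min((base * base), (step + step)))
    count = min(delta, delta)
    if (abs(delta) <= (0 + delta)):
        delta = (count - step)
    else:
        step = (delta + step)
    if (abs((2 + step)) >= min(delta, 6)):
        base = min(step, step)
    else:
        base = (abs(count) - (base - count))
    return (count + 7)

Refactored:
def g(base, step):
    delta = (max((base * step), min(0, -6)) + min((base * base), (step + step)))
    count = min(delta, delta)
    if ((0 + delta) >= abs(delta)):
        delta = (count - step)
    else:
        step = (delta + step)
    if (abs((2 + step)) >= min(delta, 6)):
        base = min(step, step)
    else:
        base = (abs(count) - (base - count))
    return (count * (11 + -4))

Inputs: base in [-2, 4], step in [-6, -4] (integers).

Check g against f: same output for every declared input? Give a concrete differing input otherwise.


Evaluate both at base=-2, step=-6.
f: delta = 0; count = 0; (abs(delta) <= (0 + delta)) -> true; delta = 6; (abs((2 + step)) >= min(delta, 6)) -> false; base = 2; return 7
g: delta = 0; count = 0; ((0 + delta) >= abs(delta)) -> true; delta = 6; (abs((2 + step)) >= min(delta, 6)) -> false; base = 2; return 0
7 != 0, so the rewrite changes behavior.
verdict: not equivalent; witness: base=-2, step=-6


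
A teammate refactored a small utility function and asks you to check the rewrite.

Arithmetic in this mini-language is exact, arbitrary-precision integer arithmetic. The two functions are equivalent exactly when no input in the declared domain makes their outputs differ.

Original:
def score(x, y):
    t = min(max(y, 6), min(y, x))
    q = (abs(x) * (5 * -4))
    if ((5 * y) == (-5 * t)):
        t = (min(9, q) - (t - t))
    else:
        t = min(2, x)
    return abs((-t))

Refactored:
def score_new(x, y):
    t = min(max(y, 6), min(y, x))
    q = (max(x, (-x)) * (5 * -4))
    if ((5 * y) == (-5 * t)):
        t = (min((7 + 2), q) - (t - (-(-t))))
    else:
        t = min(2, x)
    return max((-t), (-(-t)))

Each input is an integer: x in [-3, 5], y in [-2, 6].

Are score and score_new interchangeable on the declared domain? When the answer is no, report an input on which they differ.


The two versions differ — the changes include min/max/abs usage differs; and constant usage differs; and arithmetic usage differs.
One worked example (x=3, y=0) — score: t = 0; q = -60; ((5 * y) == (-5 * t)) -> true; t = -60; return 60; score_new: t = 0; q = -60; ((5 * y) == (-5 * t)) -> true; t = -60; return 60; agreement on 60.
An exhaustive pass over the 81 declared inputs shows identical outputs.
verdict: equivalent


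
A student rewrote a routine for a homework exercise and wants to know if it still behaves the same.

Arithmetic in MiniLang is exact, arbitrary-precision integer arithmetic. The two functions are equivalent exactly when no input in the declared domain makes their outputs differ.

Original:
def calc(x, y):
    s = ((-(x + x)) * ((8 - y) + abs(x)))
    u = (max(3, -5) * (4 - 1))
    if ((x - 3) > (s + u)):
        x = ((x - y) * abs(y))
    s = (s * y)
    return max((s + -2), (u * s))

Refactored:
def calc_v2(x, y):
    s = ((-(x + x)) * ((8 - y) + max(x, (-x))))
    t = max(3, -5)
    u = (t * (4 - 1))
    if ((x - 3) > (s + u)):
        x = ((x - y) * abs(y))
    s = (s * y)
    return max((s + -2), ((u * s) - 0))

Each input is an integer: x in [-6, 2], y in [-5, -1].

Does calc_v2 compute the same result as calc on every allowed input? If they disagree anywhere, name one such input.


Comparing the listings, the differences include: min/max/abs usage differs; constant usage differs; arithmetic usage differs; statement counts differ; local variable names differ.
Spot check at x=-5, y=-4 — calc: s=170, then u=9, then ((x - 3) > (s + u)) is false, then s=-680, then returns -682. calc_v2: s=170, then t=3, then u=9, then ((x - 3) > (s + u)) is false, then s=-680, then returns -682. Both give -682.
Across all 45 domain points the two functions coincide.
verdict: equivalent


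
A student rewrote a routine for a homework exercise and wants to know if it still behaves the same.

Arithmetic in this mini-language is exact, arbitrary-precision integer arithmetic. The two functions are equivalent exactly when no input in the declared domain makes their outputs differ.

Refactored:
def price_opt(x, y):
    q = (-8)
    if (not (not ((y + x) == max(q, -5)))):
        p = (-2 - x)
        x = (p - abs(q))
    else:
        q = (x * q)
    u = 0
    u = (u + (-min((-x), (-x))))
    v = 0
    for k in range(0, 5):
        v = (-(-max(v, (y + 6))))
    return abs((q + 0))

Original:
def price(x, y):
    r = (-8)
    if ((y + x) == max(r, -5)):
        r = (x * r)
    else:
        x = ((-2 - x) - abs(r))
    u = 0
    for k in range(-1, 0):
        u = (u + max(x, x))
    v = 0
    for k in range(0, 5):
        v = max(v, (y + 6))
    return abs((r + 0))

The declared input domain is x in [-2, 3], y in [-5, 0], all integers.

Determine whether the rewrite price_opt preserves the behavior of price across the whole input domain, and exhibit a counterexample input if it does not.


These are not equivalent — on x=-2, y=-5 the outputs split (8 vs 16).
price: r becomes -8; next ((y + x) == max(r, -5)) evaluates to false; next x becomes -8; next u becomes 0; next at k=-1:; next u becomes -8; next v becomes 0; next at k=0:; next v becomes 1; next at k=1:; next v becomes 1; next at k=2:; next v becomes 1; next at k=3:; next v becomes 1; next at k=4:; next v becomes 1; next final value 8
price_opt: q becomes -8; next (not (not ((y + x) == max(q, -5)))) evaluates to false; next q becomes 16; next u becomes 0; next u becomes -2; next v becomes 0; next at k=0:; next v becomes 1; next at k=1:; next v becomes 1; next at k=2:; next v becomes 1; next at k=3:; next v becomes 1; next at k=4:; next v becomes 1; next final value 16
verdict: not equivalent; witness: x=-2, y=-5


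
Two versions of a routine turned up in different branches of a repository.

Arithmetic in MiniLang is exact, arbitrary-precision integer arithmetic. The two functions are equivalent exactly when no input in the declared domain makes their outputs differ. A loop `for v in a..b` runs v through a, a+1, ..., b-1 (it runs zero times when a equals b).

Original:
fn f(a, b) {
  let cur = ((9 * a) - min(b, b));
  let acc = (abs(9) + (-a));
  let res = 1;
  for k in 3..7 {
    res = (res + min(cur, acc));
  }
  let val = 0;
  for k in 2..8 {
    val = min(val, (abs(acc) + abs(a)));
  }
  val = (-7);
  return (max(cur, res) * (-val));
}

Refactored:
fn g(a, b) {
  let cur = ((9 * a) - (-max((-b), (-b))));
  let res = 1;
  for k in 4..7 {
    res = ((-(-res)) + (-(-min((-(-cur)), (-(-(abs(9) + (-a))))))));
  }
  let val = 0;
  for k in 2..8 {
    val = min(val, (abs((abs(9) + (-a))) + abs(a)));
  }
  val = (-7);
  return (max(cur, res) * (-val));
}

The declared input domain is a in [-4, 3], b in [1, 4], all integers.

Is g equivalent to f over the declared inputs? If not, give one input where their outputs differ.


On input a=1, b=1, f returns 231 while g returns 175.
verdict: not equivalent; witness: a=1, b=1


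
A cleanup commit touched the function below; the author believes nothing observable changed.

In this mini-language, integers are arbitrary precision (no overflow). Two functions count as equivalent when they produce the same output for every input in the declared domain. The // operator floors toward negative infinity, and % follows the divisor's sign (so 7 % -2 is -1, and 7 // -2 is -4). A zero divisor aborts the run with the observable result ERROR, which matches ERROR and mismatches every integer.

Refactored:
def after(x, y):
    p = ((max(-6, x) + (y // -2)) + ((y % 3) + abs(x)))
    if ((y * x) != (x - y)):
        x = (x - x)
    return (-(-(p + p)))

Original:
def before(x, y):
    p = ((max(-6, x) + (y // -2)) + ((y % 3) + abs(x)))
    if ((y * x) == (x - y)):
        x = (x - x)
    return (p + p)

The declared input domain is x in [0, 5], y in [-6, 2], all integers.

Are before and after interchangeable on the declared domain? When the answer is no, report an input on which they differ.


The suspicious edit (`((y * x) == (x - y))` became `((y * x) != (x - y))`) never changes the result for any input inside the declared domain.
Tracing x=4, y=-2: before: p=10, then ((y * x) == (x - y)) is false, then returns 20 | after: p=10, then ((y * x) != (x - y)) is true, then x=0, then returns 20 — matching result 20.
Sweeping the whole domain (54 inputs) finds no disagreement.
verdict: equivalent


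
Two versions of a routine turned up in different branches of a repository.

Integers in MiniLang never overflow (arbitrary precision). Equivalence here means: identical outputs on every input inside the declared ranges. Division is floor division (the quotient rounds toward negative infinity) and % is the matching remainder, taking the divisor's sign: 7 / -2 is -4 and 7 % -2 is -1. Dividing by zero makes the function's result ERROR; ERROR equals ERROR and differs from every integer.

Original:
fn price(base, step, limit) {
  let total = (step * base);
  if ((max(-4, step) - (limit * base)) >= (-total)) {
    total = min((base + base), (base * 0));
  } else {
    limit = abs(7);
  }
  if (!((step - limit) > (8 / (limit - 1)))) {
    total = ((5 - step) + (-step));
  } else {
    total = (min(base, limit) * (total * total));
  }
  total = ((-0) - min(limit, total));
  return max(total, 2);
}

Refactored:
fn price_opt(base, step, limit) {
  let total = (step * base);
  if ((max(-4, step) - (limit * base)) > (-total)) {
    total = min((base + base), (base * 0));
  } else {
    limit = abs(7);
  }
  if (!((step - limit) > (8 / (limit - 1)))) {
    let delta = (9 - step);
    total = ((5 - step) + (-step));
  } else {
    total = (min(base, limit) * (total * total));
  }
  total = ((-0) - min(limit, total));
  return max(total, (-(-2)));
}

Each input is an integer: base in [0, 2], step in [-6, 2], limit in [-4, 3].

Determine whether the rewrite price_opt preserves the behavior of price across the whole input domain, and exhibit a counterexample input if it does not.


On input base=0, step=0, limit=-4, price returns 4 while price_opt returns 2.
verdict: not equivalent; witness: base=0, step=0, limit=-4


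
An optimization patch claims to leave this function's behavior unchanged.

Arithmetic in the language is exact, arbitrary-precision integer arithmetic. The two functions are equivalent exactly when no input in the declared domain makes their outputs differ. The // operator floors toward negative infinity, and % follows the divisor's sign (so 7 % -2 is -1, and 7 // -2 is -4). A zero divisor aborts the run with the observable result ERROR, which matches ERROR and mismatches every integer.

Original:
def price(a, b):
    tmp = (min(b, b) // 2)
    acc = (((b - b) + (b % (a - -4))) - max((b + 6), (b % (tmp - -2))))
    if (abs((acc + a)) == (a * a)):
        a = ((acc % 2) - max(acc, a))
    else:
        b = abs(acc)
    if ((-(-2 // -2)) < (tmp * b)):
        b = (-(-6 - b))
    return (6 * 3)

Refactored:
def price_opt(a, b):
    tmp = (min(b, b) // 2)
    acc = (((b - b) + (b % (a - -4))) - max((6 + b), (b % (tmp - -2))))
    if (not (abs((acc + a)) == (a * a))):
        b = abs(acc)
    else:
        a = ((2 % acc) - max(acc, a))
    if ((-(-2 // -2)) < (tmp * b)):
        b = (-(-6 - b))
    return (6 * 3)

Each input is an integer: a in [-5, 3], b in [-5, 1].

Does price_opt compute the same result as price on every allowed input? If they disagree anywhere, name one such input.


The rewrite breaks on a=-1, b=-5, where the results are 18 and ERROR.
price: tmp := -3 | acc := 0 | (abs((acc + a)) == (a * a)): true | a := 0 | ((-(-2 // -2)) < (tmp * b)): true | b := 1 | result 18
price_opt: tmp := -3 | acc := 0 | (not (abs((acc + a)) == (a * a))): false | divide-by-zero, output ERROR
verdict: not equivalent; witness: a=-1, b=-5


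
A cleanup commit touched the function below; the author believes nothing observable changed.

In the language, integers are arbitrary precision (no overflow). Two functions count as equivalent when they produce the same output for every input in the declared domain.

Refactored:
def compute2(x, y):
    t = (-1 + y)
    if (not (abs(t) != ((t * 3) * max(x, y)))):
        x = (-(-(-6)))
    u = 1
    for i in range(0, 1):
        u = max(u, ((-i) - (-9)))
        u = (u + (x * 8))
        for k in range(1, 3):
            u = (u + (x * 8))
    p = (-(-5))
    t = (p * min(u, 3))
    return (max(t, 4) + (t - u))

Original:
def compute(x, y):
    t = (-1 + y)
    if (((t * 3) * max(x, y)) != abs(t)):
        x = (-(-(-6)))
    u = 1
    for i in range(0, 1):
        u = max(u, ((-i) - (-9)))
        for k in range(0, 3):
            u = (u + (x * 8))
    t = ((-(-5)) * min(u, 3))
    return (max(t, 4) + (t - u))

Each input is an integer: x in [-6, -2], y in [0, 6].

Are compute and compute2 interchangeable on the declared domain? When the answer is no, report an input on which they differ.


There is a counterexample at x=-5, y=0: -536 on one side, -440 on the other.
compute: t=-1, then (((t * 3) * max(x, y)) != abs(t)) is true, then x=-6, then u=1, then (i=0), then u=9, then (k=0), then u=-39, then (k=1), then u=-87, then (k=2), then u=-135, then t=-675, then returns -536
compute2: t=-1, then (not (abs(t) != ((t * 3) * max(x, y)))) is false, then u=1, then (i=0), then u=9, then u=-31, then (k=1), then u=-71, then (k=2), then u=-111, then p=5, then t=-555, then returns -440
verdict: not equivalent; witness: x=-5, y=0


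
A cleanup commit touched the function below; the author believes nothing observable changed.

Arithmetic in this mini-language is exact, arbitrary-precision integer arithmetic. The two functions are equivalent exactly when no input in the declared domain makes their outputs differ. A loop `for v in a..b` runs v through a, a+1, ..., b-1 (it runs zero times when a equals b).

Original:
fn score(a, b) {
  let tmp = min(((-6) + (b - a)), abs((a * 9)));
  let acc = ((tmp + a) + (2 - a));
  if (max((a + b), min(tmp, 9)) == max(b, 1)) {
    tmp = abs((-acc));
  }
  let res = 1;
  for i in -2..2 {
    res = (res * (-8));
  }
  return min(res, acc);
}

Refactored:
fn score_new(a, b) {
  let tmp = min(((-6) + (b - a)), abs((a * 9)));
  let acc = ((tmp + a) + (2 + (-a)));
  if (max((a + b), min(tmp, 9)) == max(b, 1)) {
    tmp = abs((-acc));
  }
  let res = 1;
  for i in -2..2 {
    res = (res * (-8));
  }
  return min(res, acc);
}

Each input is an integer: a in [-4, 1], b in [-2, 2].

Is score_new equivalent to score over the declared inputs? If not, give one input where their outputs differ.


This is a faithful refactor — arithmetic usage differs, but the computed results match everywhere.
Tracing a=-4, b=0: score: tmp := -2 | acc := 0 | (max((a + b), min(tmp, 9)) == max(b, 1)): false | res := 1 | iter i=-2: | res := -8 | iter i=-1: | res := 64 | iter i=0: | res := -512 | iter i=1: | res := 4096 | result 0 | score_new: tmp := -2 | acc := 0 | (max((a + b), min(tmp, 9)) == max(b, 1)): false | res := 1 | iter i=-2: | res := -8 | iter i=-1: | res := 64 | iter i=0: | res := -512 | iter i=1: | res := 4096 | result 0 — matching result 0.
Every one of the 30 inputs gives matching results.
verdict: equivalent


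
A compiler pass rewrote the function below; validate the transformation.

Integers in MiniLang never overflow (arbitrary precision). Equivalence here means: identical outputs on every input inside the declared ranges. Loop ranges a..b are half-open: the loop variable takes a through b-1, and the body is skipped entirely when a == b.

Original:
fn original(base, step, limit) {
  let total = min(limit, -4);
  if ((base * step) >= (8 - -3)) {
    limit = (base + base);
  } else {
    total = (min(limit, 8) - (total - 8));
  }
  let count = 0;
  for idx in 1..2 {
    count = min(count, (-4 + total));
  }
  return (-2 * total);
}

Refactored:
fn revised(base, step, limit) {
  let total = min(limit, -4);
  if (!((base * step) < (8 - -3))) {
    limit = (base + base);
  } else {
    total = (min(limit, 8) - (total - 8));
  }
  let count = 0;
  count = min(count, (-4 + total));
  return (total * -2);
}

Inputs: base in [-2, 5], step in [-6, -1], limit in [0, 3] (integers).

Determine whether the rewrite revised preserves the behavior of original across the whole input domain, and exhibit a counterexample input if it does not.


The two versions differ — the changes include local variable names differ, boolean connective usage differs, comparison usage differs, statement counts differ, loop structure differs.
One worked example (base=-2, step=-3, limit=3) — original: total=-4, then ((base * step) >= (8 - -3)) is false, then total=15, then count=0, then (idx=1), then count=0, then returns -30; revised: total=-4, then (!((base * step) < (8 - -3))) is false, then total=15, then count=0, then count=0, then returns -30; agreement on -30.
Sweeping the whole domain (192 inputs) finds no disagreement.
verdict: equivalent


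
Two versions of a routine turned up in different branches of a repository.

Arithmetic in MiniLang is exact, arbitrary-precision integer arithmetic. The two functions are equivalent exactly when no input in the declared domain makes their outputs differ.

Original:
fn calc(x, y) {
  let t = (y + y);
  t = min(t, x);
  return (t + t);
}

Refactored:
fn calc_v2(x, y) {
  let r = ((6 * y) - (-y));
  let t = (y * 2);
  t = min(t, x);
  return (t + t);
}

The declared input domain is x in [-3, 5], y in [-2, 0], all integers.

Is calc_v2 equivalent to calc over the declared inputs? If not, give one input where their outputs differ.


Behavior is preserved: although statement counts differ; and constant usage differs; and arithmetic usage differs; and local variable names differ, the outputs never diverge.
As a probe, take x=0, y=-1: calc runs t becomes -2; next t becomes -2; next final value -4; calc_v2 runs r becomes -7; next t becomes -2; next t becomes -2; next final value -4; both end at -4.
Every one of the 27 inputs gives matching results.
verdict: equivalent


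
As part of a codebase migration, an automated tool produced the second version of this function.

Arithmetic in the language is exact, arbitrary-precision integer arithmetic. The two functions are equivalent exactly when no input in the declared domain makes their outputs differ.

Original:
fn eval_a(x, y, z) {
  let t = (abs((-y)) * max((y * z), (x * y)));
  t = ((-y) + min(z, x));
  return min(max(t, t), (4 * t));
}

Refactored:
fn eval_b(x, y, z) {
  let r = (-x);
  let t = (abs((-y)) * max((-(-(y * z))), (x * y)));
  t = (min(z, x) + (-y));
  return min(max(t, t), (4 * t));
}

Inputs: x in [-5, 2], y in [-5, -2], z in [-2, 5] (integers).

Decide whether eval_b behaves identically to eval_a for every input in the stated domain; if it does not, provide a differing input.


Behavior is preserved: although statement counts differ, and local variable names differ, the outputs never diverge.
As a probe, take x=-2, y=-3, z=4: eval_a runs t := 18 | t := 1 | result 1; eval_b runs r := 2 | t := 18 | t := 1 | result 1; both end at 1.
Checked all 256 inputs in the declared domain: the outputs agree on every one.
verdict: equivalent


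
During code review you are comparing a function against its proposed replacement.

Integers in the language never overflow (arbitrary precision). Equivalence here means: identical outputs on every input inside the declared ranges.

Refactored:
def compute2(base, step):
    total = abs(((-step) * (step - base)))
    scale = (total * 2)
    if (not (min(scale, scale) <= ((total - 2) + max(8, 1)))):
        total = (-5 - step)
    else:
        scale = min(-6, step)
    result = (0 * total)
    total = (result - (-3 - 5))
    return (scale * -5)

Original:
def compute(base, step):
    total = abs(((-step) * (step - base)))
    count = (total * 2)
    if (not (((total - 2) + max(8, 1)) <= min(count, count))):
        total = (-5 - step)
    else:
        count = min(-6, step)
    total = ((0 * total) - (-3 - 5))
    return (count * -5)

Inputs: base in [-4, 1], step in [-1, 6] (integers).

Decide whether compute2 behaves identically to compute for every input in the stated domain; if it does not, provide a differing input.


Not equivalent: base=-4, step=-1 separates them (-30 vs 30).
compute: total=3, then count=6, then (not (((total - 2) + max(8, 1)) <= min(count, count))) is true, then total=-4, then total=8, then returns -30
compute2: total=3, then scale=6, then (not (min(scale, scale) <= ((total - 2) + max(8, 1)))) is false, then scale=-6, then result=0, then total=8, then returns 30
verdict: not equivalent; witness: base=-4, step=-1


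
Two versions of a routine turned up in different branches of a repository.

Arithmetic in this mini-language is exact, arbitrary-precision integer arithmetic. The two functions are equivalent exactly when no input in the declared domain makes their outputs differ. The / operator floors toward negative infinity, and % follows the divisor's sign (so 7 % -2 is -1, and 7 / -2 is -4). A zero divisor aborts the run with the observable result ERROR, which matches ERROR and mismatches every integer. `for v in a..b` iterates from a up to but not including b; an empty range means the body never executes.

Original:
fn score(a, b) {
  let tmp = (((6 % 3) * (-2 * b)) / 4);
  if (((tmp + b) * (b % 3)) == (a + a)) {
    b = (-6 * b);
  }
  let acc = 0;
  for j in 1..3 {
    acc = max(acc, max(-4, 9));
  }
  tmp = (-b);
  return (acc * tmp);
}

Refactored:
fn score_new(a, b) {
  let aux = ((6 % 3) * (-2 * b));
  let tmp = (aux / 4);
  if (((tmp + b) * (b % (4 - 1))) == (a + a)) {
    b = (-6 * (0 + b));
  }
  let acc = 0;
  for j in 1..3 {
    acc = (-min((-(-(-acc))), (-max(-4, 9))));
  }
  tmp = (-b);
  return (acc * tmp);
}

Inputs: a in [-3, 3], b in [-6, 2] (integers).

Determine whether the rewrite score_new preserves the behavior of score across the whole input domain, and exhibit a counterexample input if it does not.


Differences: arithmetic usage differs; also min/max/abs usage differs; also constant usage differs; also local variable names differ; also statement counts differ — yet all 63 inputs agree.
verdict: equivalent
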